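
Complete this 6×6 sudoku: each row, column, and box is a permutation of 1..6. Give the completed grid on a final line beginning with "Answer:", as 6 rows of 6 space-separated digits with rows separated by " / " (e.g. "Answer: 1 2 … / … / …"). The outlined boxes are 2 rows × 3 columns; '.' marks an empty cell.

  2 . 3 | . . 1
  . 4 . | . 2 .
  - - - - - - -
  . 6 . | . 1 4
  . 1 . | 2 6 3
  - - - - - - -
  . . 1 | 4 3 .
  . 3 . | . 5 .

Step 1. [r2c6∈{5,6}] 5 has one home in col 6: r2c6, so r2c6=5.
Step 2. [r5c2∈{2,5}] 2 has one home in col 2: r5c2. So r5c2=2.
Step 3. [r2c3∈{6}] only 6 remains possible at r2c3 ⇒ r2c3=6.
Step 4. [r5c1∈{5,6}] 5 has one home in row 5: r5c1. So r5c1=5.
Step 5. [r6c1∈{4,6}] col 1 places 6 nowhere but r6c1 ⇒ r6c1=6.
Step 6. [r4c3∈{4,5}] 5 has one home in row 4: r4c3. So r4c3=5.
Step 7. [r1c4∈{6}] r1c4 is down to just 6, so r1c4=6.
Step 8. [r6c3∈{4}] nothing but 4 survives at r6c3 ⇒ r6c3=4.
Step 9. [r6c4∈{1}] r6c4's peers cover all but 1, so r6c4=1.
Step 10. [r6c6∈{2}] r6c6 has the single candidate 2 ⇒ r6c6=2.
Step 11. [r3c3∈{2}] nothing but 2 survives at r3c3 ⇒ r3c3=2.
Step 12. [r2c4∈{3}] nothing but 3 survives at r2c4, so r2c4=3.
Step 13. [r5c6∈{6}] r5c6 has the single candidate 6. So r5c6=6.
Step 14. [r2c1∈{1}] r2c1 has the single candidate 1 ⇒ r2c1=1.
Step 15. [r1c2∈{5}] only 5 remains possible at r1c2 ⇒ r1c2=5.
Step 16. [r1c5∈{4}] r1c5's peers cover all but 4 ⇒ r1c5=4.
Step 17. [r4c1∈{4}] r4c1's peers cover all but 4. So r4c1=4.
Step 18. [r3c1∈{3}] r3c1's peers cover all but 3 ⇒ r3c1=3.
Step 19. [r3c4∈{5}] r3c4's peers cover all but 5. So r3c4=5.

Answer: 2 5 3 6 4 1 / 1 4 6 3 2 5 / 3 6 2 5 1 4 / 4 1 5 2 6 3 / 5 2 1 4 3 6 / 6 3 4 1 5 2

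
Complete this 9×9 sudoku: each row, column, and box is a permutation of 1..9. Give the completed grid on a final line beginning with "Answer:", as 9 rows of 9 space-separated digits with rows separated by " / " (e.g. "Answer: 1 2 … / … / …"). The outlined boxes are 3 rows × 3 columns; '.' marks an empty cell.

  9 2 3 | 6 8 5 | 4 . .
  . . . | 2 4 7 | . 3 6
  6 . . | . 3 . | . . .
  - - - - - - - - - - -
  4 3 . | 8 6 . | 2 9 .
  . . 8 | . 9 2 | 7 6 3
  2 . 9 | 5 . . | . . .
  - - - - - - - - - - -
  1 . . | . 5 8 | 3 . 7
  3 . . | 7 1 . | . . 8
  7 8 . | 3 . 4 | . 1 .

Step 1. [r2c7∈{1,5,8,9}] in row 2, 9 fits only at r2c7 ⇒ r2c7=9.
Step 2. [r4c6∈{1}] only 1 remains possible at r4c6, so r4c6=1.
Step 3. [r3c4∈{1,9}] col 4 places 1 nowhere but r3c4, so r3c4=1.
Step 4. [r6c2∈{1,6,7}] across row 6, 6 lands solely at r6c2 ⇒ r6c2=6.
Step 5. [r3c2∈{4,5,7}] 7 has one home in col 2: r3c2. So r3c2=7.
Step 6. [r7c3∈{2,4,6}] across row 7, 6 lands solely at r7c3, so r7c3=6.
Step 7. [r7c8∈{2,4}] in row 7, 2 fits only at r7c8. So r7c8=2.
Step 8. [r8c8∈{4,5}] r8c8 is the only open cell in box 9 admitting 4. So r8c8=4.
Step 9. [r3c8∈{5,8}] r3c8 is the only open cell in col 8 admitting 5 ⇒ r3c8=5.
Step 10. [r5c1∈{5}] r5c1's peers cover all but 5 ⇒ r5c1=5.
Step 11. [r8c6∈{6,9}] across col 6, 6 lands solely at r8c6, so r8c6=6.
Step 12. [r8c7∈{5}] only 5 remains possible at r8c7. So r8c7=5.
Step 13. [r9c3∈{2,5}] in row 9, 5 fits only at r9c3 ⇒ r9c3=5.
Step 14. [r6c7∈{1,8}] r6c7 is the only open cell in col 7 admitting 1. So r6c7=1.
Step 15. [r5c2∈{1}] r5c2 is down to just 1 ⇒ r5c2=1.
Step 16. [r7c2∈{4,9}] r7c2 is the only open cell in row 7 admitting 4, so r7c2=4.
Step 17. [r2c3∈{1}] r2c3 has the single candidate 1 ⇒ r2c3=1.
Step 18. [r6c8∈{8}] r6c8's peers cover all but 8 ⇒ r6c8=8.
Step 19. [r3c9∈{2}] r3c9 is down to just 2. So r3c9=2.
Step 20. [r7c4∈{9}] only 9 remains possible at r7c4, so r7c4=9.
Step 21. [r4c9∈{5}] nothing but 5 survives at r4c9, so r4c9=5.
Step 22. [r2c2∈{5}] r2c2 has the single candidate 5, so r2c2=5.
Step 23. [r6c9∈{4}] r6c9's peers cover all but 4 ⇒ r6c9=4.
Step 24. [r3c6∈{9}] only 9 remains possible at r3c6, so r3c6=9.
Step 25. [r1c8∈{7}] r1c8 is down to just 7, so r1c8=7.
Step 26. [r9c5∈{2}] r9c5 has the single candidate 2 ⇒ r9c5=2.
Step 27. [r8c2∈{9}] r8c2's peers cover all but 9. So r8c2=9.
Step 28. [r3c7∈{8}] r3c7 has the single candidate 8. So r3c7=8.
Step 29. [r1c9∈{1}] nothing but 1 survives at r1c9, so r1c9=1.
Step 30. [r8c3∈{2}] nothing but 2 survives at r8c3. So r8c3=2.
Step 31. [r4c3∈{7}] r4c3's peers cover all but 7. So r4c3=7.
Step 32. [r6c5∈{7}] r6c5 is down to just 7 ⇒ r6c5=7.
Step 33. [r9c7∈{6}] nothing but 6 survives at r9c7 ⇒ r9c7=6.
Step 34. [r2c1∈{8}] only 8 remains possible at r2c1 ⇒ r2c1=8.
Step 35. [r5c4∈{4}] r5c4's peers cover all but 4. So r5c4=4.
Step 36. [r3c3∈{4}] r3c3 is down to just 4. So r3c3=4.
Step 37. [r9c9∈{9}] nothing but 9 survives at r9c9, so r9c9=9.
Step 38. [r6c6∈{3}] r6c6 has the single candidate 3, so r6c6=3.

Answer: 9 2 3 6 8 5 4 7 1 / 8 5 1 2 4 7 9 3 6 / 6 7 4 1 3 9 8 5 2 / 4 3 7 8 6 1 2 9 5 / 5 1 8 4 9 2 7 6 3 / 2 6 9 5 7 3 1 8 4 / 1 4 6 9 5 8 3 2 7 / 3 9 2 7 1 6 5 4 8 / 7 8 5 3 2 4 6 1 9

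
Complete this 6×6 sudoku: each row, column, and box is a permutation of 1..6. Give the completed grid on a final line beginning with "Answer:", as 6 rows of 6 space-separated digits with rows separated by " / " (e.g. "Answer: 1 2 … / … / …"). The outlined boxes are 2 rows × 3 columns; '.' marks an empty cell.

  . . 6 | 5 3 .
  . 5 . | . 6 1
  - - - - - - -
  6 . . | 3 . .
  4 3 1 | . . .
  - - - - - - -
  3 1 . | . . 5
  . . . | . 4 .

Step 1. [r5c5∈{2}] nothing but 2 survives at r5c5. So r5c5=2.
Step 2. [r2c1∈{2}] r2c1's peers cover all but 2. So r2c1=2.
Step 3. [r3c2∈{2}] r3c2 is down to just 2 ⇒ r3c2=2.
Step 4. [r5c4∈{6}] r5c4 is down to just 6 ⇒ r5c4=6.
Step 5. [r3c3∈{5}] r3c3 has the single candidate 5. So r3c3=5.
Step 6. [r1c6∈{2,4}] 2 has one home in row 1: r1c6. So r1c6=2.
Step 7. [r1c2∈{4}] r1c2 has the single candidate 4. So r1c2=4.
Step 8. [r6c3∈{2}] nothing but 2 survives at r6c3, so r6c3=2.
Step 9. [r2c3∈{3}] only 3 remains possible at r2c3. So r2c3=3.
Step 10. [r6c4∈{1}] only 1 remains possible at r6c4. So r6c4=1.
Step 11. [r4c5∈{5}] r4c5 has the single candidate 5, so r4c5=5.
Step 12. [r6c1∈{5}] only 5 remains possible at r6c1, so r6c1=5.
Step 13. [r4c6∈{6}] r4c6 has the single candidate 6 ⇒ r4c6=6.
Step 14. [r4c4∈{2}] r4c4's peers cover all but 2 ⇒ r4c4=2.
Step 15. [r5c3∈{4}] only 4 remains possible at r5c3. So r5c3=4.
Step 16. [r3c5∈{1}] r3c5 is down to just 1, so r3c5=1.
Step 17. [r3c6∈{4}] nothing but 4 survives at r3c6 ⇒ r3c6=4.
Step 18. [r1c1∈{1}] only 1 remains possible at r1c1. So r1c1=1.
Step 19. [r6c2∈{6}] r6c2 is down to just 6 ⇒ r6c2=6.
Step 20. [r2c4∈{4}] r2c4's peers cover all but 4. So r2c4=4.
Step 21. [r6c6∈{3}] r6c6 has the single candidate 3, so r6c6=3.

Answer: 1 4 6 5 3 2 / 2 5 3 4 6 1 / 6 2 5 3 1 4 / 4 3 1 2 5 6 / 3 1 4 6 2 5 / 5 6 2 1 4 3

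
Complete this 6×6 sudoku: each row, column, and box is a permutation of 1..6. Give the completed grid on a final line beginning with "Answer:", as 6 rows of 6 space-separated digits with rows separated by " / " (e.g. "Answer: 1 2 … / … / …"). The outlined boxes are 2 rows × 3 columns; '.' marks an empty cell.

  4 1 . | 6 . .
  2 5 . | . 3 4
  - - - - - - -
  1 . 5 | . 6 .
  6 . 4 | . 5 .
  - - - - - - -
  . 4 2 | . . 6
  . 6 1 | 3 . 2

Step 1. [r5c4∈{1,5}] 5 has one home in col 4: r5c4, so r5c4=5.
Step 2. [r4c6∈{1,3}] col 6 places 1 nowhere but r4c6 ⇒ r4c6=1.
Step 3. [r4c4∈{2}] r4c4's peers cover all but 2 ⇒ r4c4=2.
Step 4. [r4c2∈{3}] r4c2's peers cover all but 3, so r4c2=3.
Step 5. [r1c5∈{2}] nothing but 2 survives at r1c5 ⇒ r1c5=2.
Step 6. [r6c5∈{4}] nothing but 4 survives at r6c5. So r6c5=4.
Step 7. [r3c4∈{4}] r3c4's peers cover all but 4 ⇒ r3c4=4.
Step 8. [r2c4∈{1}] nothing but 1 survives at r2c4, so r2c4=1.
Step 9. [r6c1∈{5}] only 5 remains possible at r6c1, so r6c1=5.
Step 10. [r1c3∈{3}] r1c3 is down to just 3. So r1c3=3.
Step 11. [r3c6∈{3}] r3c6 has the single candidate 3. So r3c6=3.
Step 12. [r5c5∈{1}] r5c5 has the single candidate 1 ⇒ r5c5=1.
Step 13. [r1c6∈{5}] r1c6's peers cover all but 5, so r1c6=5.
Step 14. [r3c2∈{2}] r3c2 is down to just 2 ⇒ r3c2=2.
Step 15. [r5c1∈{3}] r5c1 has the single candidate 3, so r5c1=3.
Step 16. [r2c3∈{6}] r2c3 is down to just 6. So r2c3=6.

Answer: 4 1 3 6 2 5 / 2 5 6 1 3 4 / 1 2 5 4 6 3 / 6 3 4 2 5 1 / 3 4 2 5 1 6 / 5 6 1 3 4 2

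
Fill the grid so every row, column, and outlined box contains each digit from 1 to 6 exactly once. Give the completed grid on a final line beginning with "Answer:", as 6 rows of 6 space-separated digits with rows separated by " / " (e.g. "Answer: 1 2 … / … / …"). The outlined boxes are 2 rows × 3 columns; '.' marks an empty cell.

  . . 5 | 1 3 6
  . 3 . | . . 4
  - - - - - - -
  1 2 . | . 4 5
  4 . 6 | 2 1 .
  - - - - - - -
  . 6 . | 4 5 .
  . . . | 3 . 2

Step 1. [r6c2∈{1,4,5}] in col 2, 1 fits only at r6c2, so r6c2=1.
Step 2. [r1c1∈{2}] nothing but 2 survives at r1c1, so r1c1=2.
Step 3. [r3c3∈{3}] r3c3's peers cover all but 3. So r3c3=3.
Step 4. [r4c2∈{5}] r4c2's peers cover all but 5, so r4c2=5.
Step 5. [r3c4∈{6}] r3c4 is down to just 6 ⇒ r3c4=6.
Step 6. [r6c3∈{4}] r6c3 is down to just 4. So r6c3=4.
Step 7. [r2c4∈{5}] nothing but 5 survives at r2c4 ⇒ r2c4=5.
Step 8. [r5c3∈{2}] r5c3 is down to just 2 ⇒ r5c3=2.
Step 9. [r6c1∈{5}] r6c1 is down to just 5, so r6c1=5.
Step 10. [r2c5∈{2}] only 2 remains possible at r2c5, so r2c5=2.
Step 11. [r5c6∈{1}] r5c6 is down to just 1 ⇒ r5c6=1.
Step 12. [r2c1∈{6}] only 6 remains possible at r2c1 ⇒ r2c1=6.
Step 13. [r4c6∈{3}] nothing but 3 survives at r4c6 ⇒ r4c6=3.
Step 14. [r5c1∈{3}] nothing but 3 survives at r5c1, so r5c1=3.
Step 15. [r1c2∈{4}] nothing but 4 survives at r1c2 ⇒ r1c2=4.
Step 16. [r6c5∈{6}] only 6 remains possible at r6c5. So r6c5=6.
Step 17. [r2c3∈{1}] r2c3 has the single candidate 1, so r2c3=1.

Answer: 2 4 5 1 3 6 / 6 3 1 5 2 4 / 1 2 3 6 4 5 / 4 5 6 2 1 3 / 3 6 2 4 5 1 / 5 1 4 3 6 2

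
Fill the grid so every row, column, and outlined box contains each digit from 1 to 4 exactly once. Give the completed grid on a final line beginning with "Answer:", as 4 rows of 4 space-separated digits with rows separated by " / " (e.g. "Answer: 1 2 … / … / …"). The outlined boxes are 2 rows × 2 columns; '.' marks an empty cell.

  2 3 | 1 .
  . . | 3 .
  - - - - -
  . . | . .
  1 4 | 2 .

Step 1. [r3c4∈{1,3,4}] 1 has one home in row 3: r3c4 ⇒ r3c4=1.
Step 2. [r1c4∈{4}] r1c4's peers cover all but 4. So r1c4=4.
Step 3. [r2c4∈{2}] r2c4 is down to just 2, so r2c4=2.
Step 4. [r2c2∈{1}] only 1 remains possible at r2c2 ⇒ r2c2=1.
Step 5. [r3c3∈{4}] only 4 remains possible at r3c3. So r3c3=4.
Step 6. [r3c1∈{3}] r3c1 is down to just 3 ⇒ r3c1=3.
Step 7. [r2c1∈{4}] r2c1 has the single candidate 4. So r2c1=4.
Step 8. [r4c4∈{3}] nothing but 3 survives at r4c4, so r4c4=3.
Step 9. [r3c2∈{2}] r3c2 is down to just 2 ⇒ r3c2=2.

Answer: 2 3 1 4 / 4 1 3 2 / 3 2 4 1 / 1 4 2 3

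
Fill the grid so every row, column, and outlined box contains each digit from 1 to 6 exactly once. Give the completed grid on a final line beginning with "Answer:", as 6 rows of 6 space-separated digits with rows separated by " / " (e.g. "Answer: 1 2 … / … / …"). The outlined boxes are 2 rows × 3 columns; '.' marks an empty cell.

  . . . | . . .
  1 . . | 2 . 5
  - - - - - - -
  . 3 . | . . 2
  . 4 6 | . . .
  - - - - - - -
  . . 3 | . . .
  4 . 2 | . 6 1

Step 1. [r3c1∈{5}] nothing but 5 survives at r3c1. So r3c1=5.
Step 2. [r1c1∈{2,3,6}] r1c1 is the only open cell in col 1 admitting 3 ⇒ r1c1=3.
Step 3. [r6c2∈{5}] nothing but 5 survives at r6c2. So r6c2=5.
Step 4. [r1c6∈{4,6}] in col 6, 6 fits only at r1c6 ⇒ r1c6=6.
Step 5. [r5c6∈{4}] only 4 remains possible at r5c6 ⇒ r5c6=4.
Step 6. [r3c4∈{1,4,6}] row 3 places 6 nowhere but r3c4 ⇒ r3c4=6.
Step 7. [r1c4∈{1,4}] r1c4 is the only open cell in col 4 admitting 4 ⇒ r1c4=4.
Step 8. [r4c4∈{1,3,5}] r4c4 is the only open cell in col 4 admitting 1 ⇒ r4c4=1.
Step 9. [r4c5∈{3,5}] across row 4, 5 lands solely at r4c5 ⇒ r4c5=5.
Step 10. [r5c2∈{1,6}] across row 5, 1 lands solely at r5c2. So r5c2=1.
Step 11. [r4c1∈{2}] r4c1 is down to just 2. So r4c1=2.
Step 12. [r5c1∈{6}] r5c1 has the single candidate 6 ⇒ r5c1=6.
Step 13. [r2c5∈{3}] r2c5 is down to just 3 ⇒ r2c5=3.
Step 14. [r1c3∈{5}] r1c3 has the single candidate 5, so r1c3=5.
Step 15. [r4c6∈{3}] nothing but 3 survives at r4c6. So r4c6=3.
Step 16. [r5c4∈{5}] r5c4 is down to just 5, so r5c4=5.
Step 17. [r5c5∈{2}] nothing but 2 survives at r5c5, so r5c5=2.
Step 18. [r2c3∈{4}] only 4 remains possible at r2c3, so r2c3=4.
Step 19. [r2c2∈{6}] r2c2 is down to just 6 ⇒ r2c2=6.
Step 20. [r3c5∈{4}] r3c5 has the single candidate 4, so r3c5=4.
Step 21. [r1c5∈{1}] r1c5's peers cover all but 1. So r1c5=1.
Step 22. [r1c2∈{2}] nothing but 2 survives at r1c2, so r1c2=2.
Step 23. [r6c4∈{3}] r6c4's peers cover all but 3 ⇒ r6c4=3.
Step 24. [r3c3∈{1}] r3c3 is down to just 1, so r3c3=1.

Answer: 3 2 5 4 1 6 / 1 6 4 2 3 5 / 5 3 1 6 4 2 / 2 4 6 1 5 3 / 6 1 3 5 2 4 / 4 5 2 3 6 1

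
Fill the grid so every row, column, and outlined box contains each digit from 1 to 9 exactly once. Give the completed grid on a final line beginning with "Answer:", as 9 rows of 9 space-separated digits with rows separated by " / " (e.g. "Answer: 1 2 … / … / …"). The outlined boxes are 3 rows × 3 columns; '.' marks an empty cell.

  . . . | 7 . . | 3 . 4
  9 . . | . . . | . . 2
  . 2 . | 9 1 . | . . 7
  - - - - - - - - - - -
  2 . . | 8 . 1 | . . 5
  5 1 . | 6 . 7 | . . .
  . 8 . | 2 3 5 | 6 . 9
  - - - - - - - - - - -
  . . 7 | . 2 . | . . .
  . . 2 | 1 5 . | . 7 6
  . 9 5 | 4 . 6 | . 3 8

Step 1. [r4c8∈{4}] r4c8 has the single candidate 4 ⇒ r4c8=4.
Step 2. [r7c4∈{3}] r7c4 is down to just 3 ⇒ r7c4=3.
Step 3. [r2c2∈{3,4,5,6,7}] 7 has one home in row 2: r2c2 ⇒ r2c2=7.
Step 4. [r1c8∈{1,5,6,8,9}] row 1 places 9 nowhere but r1c8, so r1c8=9.
Step 5. [r7c9∈{1}] r7c9's peers cover all but 1, so r7c9=1.
Step 6. [r2c7∈{1,5,8}] col 7 places 1 nowhere but r2c7, so r2c7=1.
Step 7. [r6c3∈{4}] r6c3's peers cover all but 4, so r6c3=4.
Step 8. [r3c1∈{3,4,6,8}] box 1 places 4 nowhere but r3c1, so r3c1=4.
Step 9. [r1c3∈{1,6,8}] in col 3, 1 fits only at r1c3. So r1c3=1.
Step 10. [r7c8∈{5}] nothing but 5 survives at r7c8. So r7c8=5.
Step 11. [r2c6∈{3,4,8}] 4 has one home in col 6: r2c6. So r2c6=4.
Step 12. [r2c3∈{3,6,8}] row 2 places 3 nowhere but r2c3, so r2c3=3.
Step 13. [r3c3∈{6,8}] col 3 places 8 nowhere but r3c3, so r3c3=8.
Step 14. [r1c1∈{6}] r1c1 has the single candidate 6, so r1c1=6.
Step 15. [r2c8∈{6,8}] r2c8 is the only open cell in box 3 admitting 8, so r2c8=8.
Step 16. [r5c3∈{9}] r5c3's peers cover all but 9. So r5c3=9.
Step 17. [r7c1∈{8}] r7c1's peers cover all but 8. So r7c1=8.
Step 18. [r7c2∈{4,6}] 6 has one home in row 7: r7c2. So r7c2=6.
Step 19. [r8c6∈{8,9}] r8c6 is the only open cell in row 8 admitting 8. So r8c6=8.
Step 20. [r8c2∈{3,4}] across col 2, 4 lands solely at r8c2, so r8c2=4.
Step 21. [r5c8∈{2}] only 2 remains possible at r5c8. So r5c8=2.
Step 22. [r7c6∈{9}] r7c6 is down to just 9. So r7c6=9.
Step 23. [r9c7∈{2}] r9c7 is down to just 2. So r9c7=2.
Step 24. [r5c7∈{8}] r5c7's peers cover all but 8, so r5c7=8.
Step 25. [r4c5∈{9}] r4c5 has the single candidate 9, so r4c5=9.
Step 26. [r3c8∈{6}] r3c8's peers cover all but 6. So r3c8=6.
Step 27. [r3c6∈{3}] r3c6's peers cover all but 3. So r3c6=3.
Step 28. [r4c3∈{6}] only 6 remains possible at r4c3. So r4c3=6.
Step 29. [r2c5∈{6}] r2c5 is down to just 6, so r2c5=6.
Step 30. [r2c4∈{5}] r2c4 is down to just 5, so r2c4=5.
Step 31. [r8c1∈{3}] r8c1's peers cover all but 3, so r8c1=3.
Step 32. [r7c7∈{4}] r7c7's peers cover all but 4 ⇒ r7c7=4.
Step 33. [r6c8∈{1}] r6c8's peers cover all but 1 ⇒ r6c8=1.
Step 34. [r9c1∈{1}] r9c1 has the single candidate 1. So r9c1=1.
Step 35. [r1c6∈{2}] r1c6's peers cover all but 2 ⇒ r1c6=2.
Step 36. [r8c7∈{9}] only 9 remains possible at r8c7, so r8c7=9.
Step 37. [r1c2∈{5}] nothing but 5 survives at r1c2, so r1c2=5.
Step 38. [r4c7∈{7}] r4c7 is down to just 7, so r4c7=7.
Step 39. [r6c1∈{7}] only 7 remains possible at r6c1 ⇒ r6c1=7.
Step 40. [r1c5∈{8}] r1c5 is down to just 8, so r1c5=8.
Step 41. [r3c7∈{5}] only 5 remains possible at r3c7 ⇒ r3c7=5.
Step 42. [r9c5∈{7}] r9c5's peers cover all but 7 ⇒ r9c5=7.
Step 43. [r5c9∈{3}] nothing but 3 survives at r5c9 ⇒ r5c9=3.
Step 44. [r5c5∈{4}] nothing but 4 survives at r5c5. So r5c5=4.
Step 45. [r4c2∈{3}] r4c2 is down to just 3, so r4c2=3.

Answer: 6 5 1 7 8 2 3 9 4 / 9 7 3 5 6 4 1 8 2 / 4 2 8 9 1 3 5 6 7 / 2 3 6 8 9 1 7 4 5 / 5 1 9 6 4 7 8 2 3 / 7 8 4 2 3 5 6 1 9 / 8 6 7 3 2 9 4 5 1 / 3 4 2 1 5 8 9 7 6 / 1 9 5 4 7 6 2 3 8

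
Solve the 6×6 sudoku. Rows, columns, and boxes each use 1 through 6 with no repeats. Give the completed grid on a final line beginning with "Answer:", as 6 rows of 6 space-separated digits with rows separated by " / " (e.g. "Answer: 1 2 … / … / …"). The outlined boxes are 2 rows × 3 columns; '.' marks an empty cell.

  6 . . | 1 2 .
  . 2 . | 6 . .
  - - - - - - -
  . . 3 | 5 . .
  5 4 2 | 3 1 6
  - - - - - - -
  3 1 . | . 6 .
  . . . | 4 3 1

Step 1. [r2c1∈{1,4}] across col 1, 4 lands solely at r2c1 ⇒ r2c1=4.
Step 2. [r1c3∈{5}] r1c3 has the single candidate 5 ⇒ r1c3=5.
Step 3. [r2c6∈{3,5}] across row 2, 3 lands solely at r2c6. So r2c6=3.
Step 4. [r3c6∈{2,4}] across row 3, 2 lands solely at r3c6. So r3c6=2.
Step 5. [r6c2∈{5,6}] row 6 places 5 nowhere but r6c2 ⇒ r6c2=5.
Step 6. [r5c3∈{4}] r5c3 is down to just 4 ⇒ r5c3=4.
Step 7. [r3c1∈{1}] only 1 remains possible at r3c1. So r3c1=1.
Step 8. [r1c6∈{4}] nothing but 4 survives at r1c6. So r1c6=4.
Step 9. [r5c4∈{2}] only 2 remains possible at r5c4 ⇒ r5c4=2.
Step 10. [r2c3∈{1}] r2c3's peers cover all but 1 ⇒ r2c3=1.
Step 11. [r3c5∈{4}] r3c5 has the single candidate 4 ⇒ r3c5=4.
Step 12. [r2c5∈{5}] nothing but 5 survives at r2c5, so r2c5=5.
Step 13. [r5c6∈{5}] nothing but 5 survives at r5c6. So r5c6=5.
Step 14. [r6c3∈{6}] r6c3 is down to just 6, so r6c3=6.
Step 15. [r1c2∈{3}] r1c2's peers cover all but 3, so r1c2=3.
Step 16. [r6c1∈{2}] only 2 remains possible at r6c1, so r6c1=2.
Step 17. [r3c2∈{6}] only 6 remains possible at r3c2, so r3c2=6.

Answer: 6 3 5 1 2 4 / 4 2 1 6 5 3 / 1 6 3 5 4 2 / 5 4 2 3 1 6 / 3 1 4 2 6 5 / 2 5 6 4 3 1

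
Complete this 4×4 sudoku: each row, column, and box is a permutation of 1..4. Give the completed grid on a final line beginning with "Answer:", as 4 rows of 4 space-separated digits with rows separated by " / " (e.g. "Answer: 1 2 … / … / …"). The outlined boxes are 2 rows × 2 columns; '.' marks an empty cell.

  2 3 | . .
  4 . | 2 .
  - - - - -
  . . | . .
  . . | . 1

Step 1. [r3c4∈{2,3,4}] across col 4, 2 lands solely at r3c4. So r3c4=2.
Step 2. [r3c1∈{1,3}] r3c1 is the only open cell in col 1 admitting 1 ⇒ r3c1=1.
Step 3. [r3c3∈{3,4}] r3c3 is the only open cell in row 3 admitting 3. So r3c3=3.
Step 4. [r4c3∈{4}] nothing but 4 survives at r4c3 ⇒ r4c3=4.
Step 5. [r2c2∈{1}] r2c2's peers cover all but 1 ⇒ r2c2=1.
Step 6. [r4c1∈{3}] r4c1 has the single candidate 3. So r4c1=3.
Step 7. [r2c4∈{3}] r2c4 is down to just 3, so r2c4=3.
Step 8. [r1c3∈{1}] r1c3's peers cover all but 1. So r1c3=1.
Step 9. [r3c2∈{4}] r3c2's peers cover all but 4 ⇒ r3c2=4.
Step 10. [r1c4∈{4}] nothing but 4 survives at r1c4, so r1c4=4.
Step 11. [r4c2∈{2}] r4c2 has the single candidate 2, so r4c2=2.

Answer: 2 3 1 4 / 4 1 2 3 / 1 4 3 2 / 3 2 4 1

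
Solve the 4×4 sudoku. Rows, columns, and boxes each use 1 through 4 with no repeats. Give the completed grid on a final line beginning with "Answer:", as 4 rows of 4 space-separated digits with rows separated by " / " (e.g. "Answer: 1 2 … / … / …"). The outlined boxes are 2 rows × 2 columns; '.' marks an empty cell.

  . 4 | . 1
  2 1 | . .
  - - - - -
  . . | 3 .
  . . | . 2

Step 1. [r3c4∈{4}] r3c4's peers cover all but 4. So r3c4=4.
Step 2. [r4c1∈{1,3,4}] row 4 places 4 nowhere but r4c1. So r4c1=4.
Step 3. [r3c1∈{1}] r3c1's peers cover all but 1. So r3c1=1.
Step 4. [r2c3∈{4}] nothing but 4 survives at r2c3 ⇒ r2c3=4.
Step 5. [r3c2∈{2}] r3c2 is down to just 2, so r3c2=2.
Step 6. [r2c4∈{3}] r2c4 has the single candidate 3 ⇒ r2c4=3.
Step 7. [r4c2∈{3}] r4c2 is down to just 3, so r4c2=3.
Step 8. [r1c1∈{3}] r1c1's peers cover all but 3, so r1c1=3.
Step 9. [r1c3∈{2}] r1c3's peers cover all but 2. So r1c3=2.
Step 10. [r4c3∈{1}] r4c3 is down to just 1 ⇒ r4c3=1.

Answer: 3 4 2 1 / 2 1 4 3 / 1 2 3 4 / 4 3 1 2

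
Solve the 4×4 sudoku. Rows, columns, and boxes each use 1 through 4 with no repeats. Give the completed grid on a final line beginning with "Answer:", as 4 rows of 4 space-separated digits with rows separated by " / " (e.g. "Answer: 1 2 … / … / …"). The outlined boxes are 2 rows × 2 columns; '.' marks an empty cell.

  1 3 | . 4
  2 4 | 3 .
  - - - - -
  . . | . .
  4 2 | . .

Step 1. [r4c3∈{1}] r4c3 is down to just 1, so r4c3=1.
Step 2. [r3c4∈{2,3}] col 4 places 2 nowhere but r3c4, so r3c4=2.
Step 3. [r4c4∈{3}] r4c4 is down to just 3. So r4c4=3.
Step 4. [r2c4∈{1}] r2c4 is down to just 1 ⇒ r2c4=1.
Step 5. [r3c3∈{4}] nothing but 4 survives at r3c3. So r3c3=4.
Step 6. [r3c2∈{1}] r3c2 has the single candidate 1 ⇒ r3c2=1.
Step 7. [r1c3∈{2}] only 2 remains possible at r1c3, so r1c3=2.
Step 8. [r3c1∈{3}] only 3 remains possible at r3c1, so r3c1=3.

Answer: 1 3 2 4 / 2 4 3 1 / 3 1 4 2 / 4 2 1 3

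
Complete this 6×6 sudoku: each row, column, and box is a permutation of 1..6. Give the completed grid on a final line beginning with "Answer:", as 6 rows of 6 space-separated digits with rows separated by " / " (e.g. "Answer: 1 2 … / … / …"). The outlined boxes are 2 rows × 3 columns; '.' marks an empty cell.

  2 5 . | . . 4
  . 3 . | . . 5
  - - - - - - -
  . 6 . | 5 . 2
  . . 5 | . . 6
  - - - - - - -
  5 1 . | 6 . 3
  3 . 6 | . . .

Step 1. [r1c3∈{1}] nothing but 1 survives at r1c3, so r1c3=1.
Step 2. [r5c3∈{2,4}] col 3 places 2 nowhere but r5c3 ⇒ r5c3=2.
Step 3. [r5c5∈{4}] r5c5 has the single candidate 4, so r5c5=4.
Step 4. [r4c4∈{1,3,4}] in col 4, 4 fits only at r4c4 ⇒ r4c4=4.
Step 5. [r4c5∈{1,3}] 3 has one home in row 4: r4c5, so r4c5=3.
Step 6. [r3c5∈{1}] nothing but 1 survives at r3c5, so r3c5=1.
Step 7. [r2c1∈{4,6}] across col 1, 6 lands solely at r2c1 ⇒ r2c1=6.
Step 8. [r2c5∈{2}] r2c5 has the single candidate 2, so r2c5=2.
Step 9. [r2c4∈{1}] r2c4 has the single candidate 1. So r2c4=1.
Step 10. [r3c3∈{3,4}] row 3 places 3 nowhere but r3c3, so r3c3=3.
Step 11. [r6c5∈{5}] r6c5's peers cover all but 5 ⇒ r6c5=5.
Step 12. [r1c5∈{6}] r1c5 is down to just 6, so r1c5=6.
Step 13. [r4c1∈{1}] r4c1 is down to just 1. So r4c1=1.
Step 14. [r6c6∈{1}] only 1 remains possible at r6c6 ⇒ r6c6=1.
Step 15. [r6c4∈{2}] r6c4 has the single candidate 2 ⇒ r6c4=2.
Step 16. [r6c2∈{4}] r6c2's peers cover all but 4, so r6c2=4.
Step 17. [r3c1∈{4}] r3c1 is down to just 4 ⇒ r3c1=4.
Step 18. [r2c3∈{4}] r2c3 is down to just 4, so r2c3=4.
Step 19. [r4c2∈{2}] r4c2's peers cover all but 2, so r4c2=2.
Step 20. [r1c4∈{3}] r1c4's peers cover all but 3. So r1c4=3.

Answer: 2 5 1 3 6 4 / 6 3 4 1 2 5 / 4 6 3 5 1 2 / 1 2 5 4 3 6 / 5 1 2 6 4 3 / 3 4 6 2 5 1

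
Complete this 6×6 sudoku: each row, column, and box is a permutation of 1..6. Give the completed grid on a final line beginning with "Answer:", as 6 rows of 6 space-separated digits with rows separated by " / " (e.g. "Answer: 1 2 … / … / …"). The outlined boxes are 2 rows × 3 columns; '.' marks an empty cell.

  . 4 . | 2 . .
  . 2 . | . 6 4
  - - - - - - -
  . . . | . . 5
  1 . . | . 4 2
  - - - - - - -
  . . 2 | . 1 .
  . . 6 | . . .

Step 1. [r6c6∈{3}] r6c6 has the single candidate 3 ⇒ r6c6=3.
Step 2. [r3c5∈{3}] r3c5 has the single candidate 3, so r3c5=3.
Step 3. [r1c5∈{5}] only 5 remains possible at r1c5, so r1c5=5.
Step 4. [r4c4∈{6}] r4c4 is down to just 6, so r4c4=6.
Step 5. [r2c4∈{1,3}] col 4 places 3 nowhere but r2c4 ⇒ r2c4=3.
Step 6. [r2c1∈{5}] nothing but 5 survives at r2c1, so r2c1=5.
Step 7. [r6c1∈{4}] r6c1 is down to just 4 ⇒ r6c1=4.
Step 8. [r4c3∈{3,5}] 5 has one home in col 3: r4c3 ⇒ r4c3=5.
Step 9. [r1c1∈{3,6}] in row 1, 6 fits only at r1c1 ⇒ r1c1=6.
Step 10. [r6c4∈{5}] r6c4 has the single candidate 5. So r6c4=5.
Step 11. [r4c2∈{3}] r4c2 is down to just 3. So r4c2=3.
Step 12. [r2c3∈{1}] nothing but 1 survives at r2c3. So r2c3=1.
Step 13. [r6c2∈{1}] r6c2's peers cover all but 1. So r6c2=1.
Step 14. [r5c1∈{3}] r5c1's peers cover all but 3, so r5c1=3.
Step 15. [r3c3∈{4}] nothing but 4 survives at r3c3. So r3c3=4.
Step 16. [r5c2∈{5}] r5c2's peers cover all but 5, so r5c2=5.
Step 17. [r1c3∈{3}] r1c3's peers cover all but 3, so r1c3=3.
Step 18. [r1c6∈{1}] r1c6 has the single candidate 1 ⇒ r1c6=1.
Step 19. [r3c2∈{6}] r3c2 has the single candidate 6, so r3c2=6.
Step 20. [r3c4∈{1}] r3c4 has the single candidate 1. So r3c4=1.
Step 21. [r5c4∈{4}] only 4 remains possible at r5c4 ⇒ r5c4=4.
Step 22. [r3c1∈{2}] r3c1 is down to just 2, so r3c1=2.
Step 23. [r5c6∈{6}] r5c6's peers cover all but 6, so r5c6=6.
Step 24. [r6c5∈{2}] r6c5 has the single candidate 2. So r6c5=2.

Answer: 6 4 3 2 5 1 / 5 2 1 3 6 4 / 2 6 4 1 3 5 / 1 3 5 6 4 2 / 3 5 2 4 1 6 / 4 1 6 5 2 3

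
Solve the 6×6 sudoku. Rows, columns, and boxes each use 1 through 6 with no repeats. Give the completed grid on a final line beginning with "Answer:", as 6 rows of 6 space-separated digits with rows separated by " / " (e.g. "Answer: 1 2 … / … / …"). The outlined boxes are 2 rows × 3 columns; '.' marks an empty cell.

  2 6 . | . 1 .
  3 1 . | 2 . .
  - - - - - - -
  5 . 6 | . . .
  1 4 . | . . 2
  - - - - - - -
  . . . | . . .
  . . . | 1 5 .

Step 1. [r4c3∈{3}] nothing but 3 survives at r4c3, so r4c3=3.
Step 2. [r5c5∈{2,3,4,6}] r5c5 is the only open cell in col 5 admitting 2. So r5c5=2.
Step 3. [r3c5∈{3,4}] in col 5, 3 fits only at r3c5, so r3c5=3.
Step 4. [r2c5∈{4,6}] r2c5 is the only open cell in col 5 admitting 4. So r2c5=4.
Step 5. [r1c3∈{4,5}] across row 1, 4 lands solely at r1c3. So r1c3=4.
Step 6. [r2c6∈{5,6}] across row 2, 6 lands solely at r2c6 ⇒ r2c6=6.
Step 7. [r5c4∈{3,4,6}] r5c4 is the only open cell in box 6 admitting 6, so r5c4=6.
Step 8. [r1c6∈{3,5}] across col 6, 5 lands solely at r1c6 ⇒ r1c6=5.
Step 9. [r5c1∈{4}] only 4 remains possible at r5c1, so r5c1=4.
Step 10. [r5c6∈{3}] r5c6 is down to just 3 ⇒ r5c6=3.
Step 11. [r5c2∈{5}] only 5 remains possible at r5c2. So r5c2=5.
Step 12. [r6c2∈{2,3}] in row 6, 3 fits only at r6c2, so r6c2=3.
Step 13. [r3c6∈{1,4}] in row 3, 1 fits only at r3c6 ⇒ r3c6=1.
Step 14. [r5c3∈{1}] only 1 remains possible at r5c3, so r5c3=1.
Step 15. [r6c3∈{2}] nothing but 2 survives at r6c3. So r6c3=2.
Step 16. [r1c4∈{3}] only 3 remains possible at r1c4. So r1c4=3.
Step 17. [r2c3∈{5}] r2c3 has the single candidate 5, so r2c3=5.
Step 18. [r3c4∈{4}] r3c4 has the single candidate 4, so r3c4=4.
Step 19. [r4c4∈{5}] r4c4's peers cover all but 5. So r4c4=5.
Step 20. [r6c1∈{6}] r6c1 has the single candidate 6. So r6c1=6.
Step 21. [r6c6∈{4}] only 4 remains possible at r6c6 ⇒ r6c6=4.
Step 22. [r3c2∈{2}] nothing but 2 survives at r3c2. So r3c2=2.
Step 23. [r4c5∈{6}] r4c5 has the single candidate 6, so r4c5=6.

Answer: 2 6 4 3 1 5 / 3 1 5 2 4 6 / 5 2 6 4 3 1 / 1 4 3 5 6 2 / 4 5 1 6 2 3 / 6 3 2 1 5 4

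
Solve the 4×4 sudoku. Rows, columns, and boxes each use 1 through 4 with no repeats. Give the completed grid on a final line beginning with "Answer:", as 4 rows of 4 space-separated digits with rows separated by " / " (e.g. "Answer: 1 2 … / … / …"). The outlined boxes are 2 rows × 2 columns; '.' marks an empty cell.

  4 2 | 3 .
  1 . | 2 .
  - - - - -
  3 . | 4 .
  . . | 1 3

Step 1. [r3c2∈{1}] r3c2's peers cover all but 1, so r3c2=1.
Step 2. [r4c2∈{4}] nothing but 4 survives at r4c2, so r4c2=4.
Step 3. [r2c4∈{4}] nothing but 4 survives at r2c4 ⇒ r2c4=4.
Step 4. [r2c2∈{3}] nothing but 3 survives at r2c2. So r2c2=3.
Step 5. [r1c4∈{1}] only 1 remains possible at r1c4 ⇒ r1c4=1.
Step 6. [r3c4∈{2}] only 2 remains possible at r3c4, so r3c4=2.
Step 7. [r4c1∈{2}] r4c1's peers cover all but 2, so r4c1=2.

Answer: 4 2 3 1 / 1 3 2 4 / 3 1 4 2 / 2 4 1 3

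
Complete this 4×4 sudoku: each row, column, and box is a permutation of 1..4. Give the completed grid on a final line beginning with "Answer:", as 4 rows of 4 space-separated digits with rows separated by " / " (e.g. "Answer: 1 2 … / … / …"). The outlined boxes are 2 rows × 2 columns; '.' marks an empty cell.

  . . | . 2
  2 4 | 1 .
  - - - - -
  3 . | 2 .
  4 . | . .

Step 1. [r3c2∈{1}] r3c2 is down to just 1 ⇒ r3c2=1.
Step 2. [r2c4∈{3}] only 3 remains possible at r2c4. So r2c4=3.
Step 3. [r4c4∈{1}] nothing but 1 survives at r4c4 ⇒ r4c4=1.
Step 4. [r1c2∈{3}] r1c2 has the single candidate 3. So r1c2=3.
Step 5. [r3c4∈{4}] only 4 remains possible at r3c4 ⇒ r3c4=4.
Step 6. [r4c3∈{3}] r4c3 is down to just 3. So r4c3=3.
Step 7. [r1c3∈{4}] r1c3 has the single candidate 4, so r1c3=4.
Step 8. [r4c2∈{2}] nothing but 2 survives at r4c2, so r4c2=2.
Step 9. [r1c1∈{1}] only 1 remains possible at r1c1 ⇒ r1c1=1.

Answer: 1 3 4 2 / 2 4 1 3 / 3 1 2 4 / 4 2 3 1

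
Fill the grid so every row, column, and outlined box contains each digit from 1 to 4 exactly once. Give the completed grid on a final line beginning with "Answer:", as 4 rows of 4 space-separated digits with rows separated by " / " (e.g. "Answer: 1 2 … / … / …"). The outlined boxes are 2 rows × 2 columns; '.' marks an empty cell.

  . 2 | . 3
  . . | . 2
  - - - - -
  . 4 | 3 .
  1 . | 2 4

Step 1. [r1c1∈{4}] r1c1 has the single candidate 4 ⇒ r1c1=4.
Step 2. [r2c2∈{1,3}] r2c2 is the only open cell in col 2 admitting 1, so r2c2=1.
Step 3. [r3c1∈{2}] only 2 remains possible at r3c1. So r3c1=2.
Step 4. [r1c3∈{1}] r1c3 is down to just 1 ⇒ r1c3=1.
Step 5. [r2c3∈{4}] only 4 remains possible at r2c3, so r2c3=4.
Step 6. [r3c4∈{1}] r3c4 has the single candidate 1 ⇒ r3c4=1.
Step 7. [r4c2∈{3}] nothing but 3 survives at r4c2. So r4c2=3.
Step 8. [r2c1∈{3}] r2c1 has the single candidate 3. So r2c1=3.

Answer: 4 2 1 3 / 3 1 4 2 / 2 4 3 1 / 1 3 2 4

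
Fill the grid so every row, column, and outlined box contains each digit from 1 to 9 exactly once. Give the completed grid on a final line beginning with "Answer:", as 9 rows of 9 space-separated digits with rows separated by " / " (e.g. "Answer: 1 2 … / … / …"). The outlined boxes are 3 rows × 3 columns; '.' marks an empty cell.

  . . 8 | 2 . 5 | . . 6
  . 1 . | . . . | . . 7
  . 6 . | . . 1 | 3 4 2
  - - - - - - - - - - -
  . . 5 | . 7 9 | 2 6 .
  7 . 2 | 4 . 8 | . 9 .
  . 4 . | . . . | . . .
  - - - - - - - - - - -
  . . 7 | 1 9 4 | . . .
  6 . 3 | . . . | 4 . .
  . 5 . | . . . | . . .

Step 1. [r4c4∈{3}] nothing but 3 survives at r4c4. So r4c4=3.
Step 2. [r3c3∈{9}] r3c3's peers cover all but 9, so r3c3=9.
Step 3. [r5c5∈{1,5,6}] row 5 places 6 nowhere but r5c5, so r5c5=6.
Step 4. [r6c5∈{1,2,5}] in col 5, 1 fits only at r6c5. So r6c5=1.
Step 5. [r2c1∈{2,3,4,5}] across row 2, 2 lands solely at r2c1, so r2c1=2.
Step 6. [r7c1∈{8}] r7c1 is down to just 8, so r7c1=8.
Step 7. [r9c3∈{1,4}] 1 has one home in col 3: r9c3, so r9c3=1.
Step 8. [r8c5∈{2,5,8}] col 5 places 5 nowhere but r8c5 ⇒ r8c5=5.
Step 9. [r9c5∈{2,3,8}] in col 5, 2 fits only at r9c5. So r9c5=2.
Step 10. [r9c6∈{3,6,7}] across box 8, 3 lands solely at r9c6, so r9c6=3.
Step 11. [r9c4∈{6,7,8}] across box 8, 6 lands solely at r9c4 ⇒ r9c4=6.
Step 12. [r8c4∈{7,8}] box 8 places 8 nowhere but r8c4. So r8c4=8.
Step 13. [r5c2∈{3}] r5c2's peers cover all but 3 ⇒ r5c2=3.
Step 14. [r8c2∈{2,9}] across col 2, 9 lands solely at r8c2, so r8c2=9.
Step 15. [r8c8∈{1,2,7}] 2 has one home in row 8: r8c8 ⇒ r8c8=2.
Step 16. [r1c7∈{1,9}] 9 has one home in row 1: r1c7. So r1c7=9.
Step 17. [r2c5∈{3,4,8}] in row 2, 3 fits only at r2c5. So r2c5=3.
Step 18. [r5c7∈{1,5}] across col 7, 1 lands solely at r5c7. So r5c7=1.
Step 19. [r5c9∈{5}] nothing but 5 survives at r5c9. So r5c9=5.
Step 20. [r7c9∈{3}] r7c9 has the single candidate 3. So r7c9=3.
Step 21. [r6c9∈{8}] r6c9 is down to just 8, so r6c9=8.
Step 22. [r7c8∈{5}] r7c8 is down to just 5, so r7c8=5.
Step 23. [r2c8∈{8}] r2c8's peers cover all but 8, so r2c8=8.
Step 24. [r6c7∈{7}] nothing but 7 survives at r6c7 ⇒ r6c7=7.
Step 25. [r1c1∈{3,4}] in row 1, 3 fits only at r1c1 ⇒ r1c1=3.
Step 26. [r9c7∈{8}] r9c7 has the single candidate 8 ⇒ r9c7=8.
Step 27. [r4c9∈{4}] only 4 remains possible at r4c9, so r4c9=4.
Step 28. [r2c6∈{6}] r2c6 is down to just 6. So r2c6=6.
Step 29. [r3c5∈{8}] r3c5 has the single candidate 8. So r3c5=8.
Step 30. [r2c7∈{5}] r2c7 is down to just 5, so r2c7=5.
Step 31. [r1c8∈{1}] r1c8's peers cover all but 1. So r1c8=1.
Step 32. [r4c2∈{8}] r4c2 is down to just 8, so r4c2=8.
Step 33. [r4c1∈{1}] nothing but 1 survives at r4c1 ⇒ r4c1=1.
Step 34. [r6c1∈{9}] r6c1 has the single candidate 9, so r6c1=9.
Step 35. [r3c1∈{5}] only 5 remains possible at r3c1 ⇒ r3c1=5.
Step 36. [r9c8∈{7}] r9c8's peers cover all but 7. So r9c8=7.
Step 37. [r1c2∈{7}] nothing but 7 survives at r1c2, so r1c2=7.
Step 38. [r9c1∈{4}] r9c1 is down to just 4, so r9c1=4.
Step 39. [r8c6∈{7}] r8c6's peers cover all but 7, so r8c6=7.
Step 40. [r9c9∈{9}] nothing but 9 survives at r9c9, so r9c9=9.
Step 41. [r8c9∈{1}] r8c9 has the single candidate 1. So r8c9=1.
Step 42. [r6c4∈{5}] only 5 remains possible at r6c4, so r6c4=5.
Step 43. [r7c2∈{2}] only 2 remains possible at r7c2, so r7c2=2.
Step 44. [r1c5∈{4}] nothing but 4 survives at r1c5 ⇒ r1c5=4.
Step 45. [r2c4∈{9}] r2c4 has the single candidate 9 ⇒ r2c4=9.
Step 46. [r2c3∈{4}] nothing but 4 survives at r2c3. So r2c3=4.
Step 47. [r6c3∈{6}] r6c3 has the single candidate 6. So r6c3=6.
Step 48. [r6c8∈{3}] r6c8 is down to just 3 ⇒ r6c8=3.
Step 49. [r6c6∈{2}] nothing but 2 survives at r6c6. So r6c6=2.
Step 50. [r7c7∈{6}] r7c7's peers cover all but 6 ⇒ r7c7=6.
Step 51. [r3c4∈{7}] r3c4's peers cover all but 7, so r3c4=7.

Answer: 3 7 8 2 4 5 9 1 6 / 2 1 4 9 3 6 5 8 7 / 5 6 9 7 8 1 3 4 2 / 1 8 5 3 7 9 2 6 4 / 7 3 2 4 6 8 1 9 5 / 9 4 6 5 1 2 7 3 8 / 8 2 7 1 9 4 6 5 3 / 6 9 3 8 5 7 4 2 1 / 4 5 1 6 2 3 8 7 9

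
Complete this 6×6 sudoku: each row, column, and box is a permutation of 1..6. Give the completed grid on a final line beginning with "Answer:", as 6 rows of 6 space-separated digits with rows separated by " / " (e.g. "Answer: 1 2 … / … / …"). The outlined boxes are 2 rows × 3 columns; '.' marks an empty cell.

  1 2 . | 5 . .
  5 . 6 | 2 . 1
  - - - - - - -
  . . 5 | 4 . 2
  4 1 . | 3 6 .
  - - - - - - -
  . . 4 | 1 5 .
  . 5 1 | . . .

Step 1. [r1c6∈{3,4,6}] row 1 places 6 nowhere but r1c6. So r1c6=6.
Step 2. [r5c6∈{3}] nothing but 3 survives at r5c6 ⇒ r5c6=3.
Step 3. [r1c5∈{3,4}] across row 1, 4 lands solely at r1c5. So r1c5=4.
Step 4. [r6c1∈{2,3,6}] across row 6, 3 lands solely at r6c1 ⇒ r6c1=3.
Step 5. [r3c2∈{3,6}] 3 has one home in row 3: r3c2, so r3c2=3.
Step 6. [r5c2∈{6}] r5c2's peers cover all but 6. So r5c2=6.
Step 7. [r1c3∈{3}] r1c3 has the single candidate 3, so r1c3=3.
Step 8. [r6c6∈{4}] r6c6 is down to just 4, so r6c6=4.
Step 9. [r2c5∈{3}] r2c5 is down to just 3. So r2c5=3.
Step 10. [r5c1∈{2}] nothing but 2 survives at r5c1, so r5c1=2.
Step 11. [r4c3∈{2}] r4c3's peers cover all but 2, so r4c3=2.
Step 12. [r3c5∈{1}] nothing but 1 survives at r3c5 ⇒ r3c5=1.
Step 13. [r2c2∈{4}] r2c2's peers cover all but 4, so r2c2=4.
Step 14. [r4c6∈{5}] only 5 remains possible at r4c6 ⇒ r4c6=5.
Step 15. [r3c1∈{6}] nothing but 6 survives at r3c1, so r3c1=6.
Step 16. [r6c5∈{2}] only 2 remains possible at r6c5. So r6c5=2.
Step 17. [r6c4∈{6}] nothing but 6 survives at r6c4. So r6c4=6.

Answer: 1 2 3 5 4 6 / 5 4 6 2 3 1 / 6 3 5 4 1 2 / 4 1 2 3 6 5 / 2 6 4 1 5 3 / 3 5 1 6 2 4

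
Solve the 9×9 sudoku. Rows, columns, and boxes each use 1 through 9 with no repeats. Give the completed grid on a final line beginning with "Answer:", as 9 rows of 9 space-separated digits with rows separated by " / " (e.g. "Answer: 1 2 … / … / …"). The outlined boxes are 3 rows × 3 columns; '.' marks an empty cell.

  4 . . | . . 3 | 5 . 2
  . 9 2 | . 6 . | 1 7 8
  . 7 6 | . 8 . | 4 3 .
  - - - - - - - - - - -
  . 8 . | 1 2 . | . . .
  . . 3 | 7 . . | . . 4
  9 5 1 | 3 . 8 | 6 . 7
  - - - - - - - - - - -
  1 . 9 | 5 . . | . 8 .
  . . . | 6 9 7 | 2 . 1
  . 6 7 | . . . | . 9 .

Step 1. [r9c7∈{3}] nothing but 3 survives at r9c7, so r9c7=3.
Step 2. [r8c3∈{4,5,8}] r8c3 is the only open cell in col 3 admitting 5 ⇒ r8c3=5.
Step 3. [r3c6∈{1,2,5,9}] r3c6 is the only open cell in row 3 admitting 1, so r3c6=1.
Step 4. [r2c6∈{4,5}] r2c6 is the only open cell in box 2 admitting 5 ⇒ r2c6=5.
Step 5. [r4c7∈{9}] nothing but 9 survives at r4c7. So r4c7=9.
Step 6. [r5c2∈{2}] nothing but 2 survives at r5c2. So r5c2=2.
Step 7. [r6c5∈{4}] nothing but 4 survives at r6c5 ⇒ r6c5=4.
Step 8. [r9c1∈{2,8}] in col 1, 2 fits only at r9c1. So r9c1=2.
Step 9. [r4c6∈{6}] r4c6's peers cover all but 6 ⇒ r4c6=6.
Step 10. [r4c8∈{5}] r4c8's peers cover all but 5, so r4c8=5.
Step 11. [r9c6∈{4}] nothing but 4 survives at r9c6. So r9c6=4.
Step 12. [r7c2∈{3,4}] 4 has one home in row 7: r7c2, so r7c2=4.
Step 13. [r2c1∈{3}] only 3 remains possible at r2c1 ⇒ r2c1=3.
Step 14. [r3c9∈{9}] r3c9's peers cover all but 9 ⇒ r3c9=9.
Step 15. [r5c5∈{5}] r5c5 has the single candidate 5, so r5c5=5.
Step 16. [r9c4∈{8}] nothing but 8 survives at r9c4. So r9c4=8.
Step 17. [r8c1∈{8}] r8c1 has the single candidate 8, so r8c1=8.
Step 18. [r9c5∈{1}] r9c5 has the single candidate 1 ⇒ r9c5=1.
Step 19. [r1c2∈{1}] r1c2's peers cover all but 1, so r1c2=1.
Step 20. [r1c3∈{8}] r1c3 has the single candidate 8. So r1c3=8.
Step 21. [r1c5∈{7}] r1c5 has the single candidate 7. So r1c5=7.
Step 22. [r8c8∈{4}] r8c8 has the single candidate 4, so r8c8=4.
Step 23. [r6c8∈{2}] r6c8 is down to just 2. So r6c8=2.
Step 24. [r3c1∈{5}] r3c1's peers cover all but 5. So r3c1=5.
Step 25. [r4c9∈{3}] only 3 remains possible at r4c9. So r4c9=3.
Step 26. [r3c4∈{2}] nothing but 2 survives at r3c4 ⇒ r3c4=2.
Step 27. [r7c7∈{7}] nothing but 7 survives at r7c7, so r7c7=7.
Step 28. [r4c3∈{4}] r4c3's peers cover all but 4, so r4c3=4.
Step 29. [r5c1∈{6}] r5c1 has the single candidate 6 ⇒ r5c1=6.
Step 30. [r8c2∈{3}] nothing but 3 survives at r8c2. So r8c2=3.
Step 31. [r5c8∈{1}] r5c8 has the single candidate 1 ⇒ r5c8=1.
Step 32. [r1c4∈{9}] r1c4 has the single candidate 9. So r1c4=9.
Step 33. [r9c9∈{5}] r9c9 is down to just 5, so r9c9=5.
Step 34. [r2c4∈{4}] only 4 remains possible at r2c4. So r2c4=4.
Step 35. [r7c5∈{3}] only 3 remains possible at r7c5, so r7c5=3.
Step 36. [r4c1∈{7}] only 7 remains possible at r4c1, so r4c1=7.
Step 37. [r5c6∈{9}] r5c6's peers cover all but 9 ⇒ r5c6=9.
Step 38. [r7c6∈{2}] r7c6 has the single candidate 2 ⇒ r7c6=2.
Step 39. [r5c7∈{8}] r5c7 is down to just 8 ⇒ r5c7=8.
Step 40. [r1c8∈{6}] r1c8's peers cover all but 6, so r1c8=6.
Step 41. [r7c9∈{6}] nothing but 6 survives at r7c9. So r7c9=6.

Answer: 4 1 8 9 7 3 5 6 2 / 3 9 2 4 6 5 1 7 8 / 5 7 6 2 8 1 4 3 9 / 7 8 4 1 2 6 9 5 3 / 6 2 3 7 5 9 8 1 4 / 9 5 1 3 4 8 6 2 7 / 1 4 9 5 3 2 7 8 6 / 8 3 5 6 9 7 2 4 1 / 2 6 7 8 1 4 3 9 5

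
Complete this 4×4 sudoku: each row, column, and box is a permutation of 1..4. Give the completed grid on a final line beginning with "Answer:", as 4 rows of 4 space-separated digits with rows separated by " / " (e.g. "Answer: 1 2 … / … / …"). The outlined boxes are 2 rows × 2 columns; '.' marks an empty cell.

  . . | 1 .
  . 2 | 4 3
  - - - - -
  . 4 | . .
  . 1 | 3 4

Step 1. [r3c3∈{2}] r3c3 is down to just 2. So r3c3=2.
Step 2. [r1c1∈{3,4}] r1c1 is the only open cell in row 1 admitting 4, so r1c1=4.
Step 3. [r1c4∈{2}] nothing but 2 survives at r1c4 ⇒ r1c4=2.
Step 4. [r3c1∈{3}] nothing but 3 survives at r3c1. So r3c1=3.
Step 5. [r4c1∈{2}] r4c1 is down to just 2, so r4c1=2.
Step 6. [r1c2∈{3}] nothing but 3 survives at r1c2, so r1c2=3.
Step 7. [r2c1∈{1}] only 1 remains possible at r2c1 ⇒ r2c1=1.
Step 8. [r3c4∈{1}] nothing but 1 survives at r3c4. So r3c4=1.

Answer: 4 3 1 2 / 1 2 4 3 / 3 4 2 1 / 2 1 3 4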